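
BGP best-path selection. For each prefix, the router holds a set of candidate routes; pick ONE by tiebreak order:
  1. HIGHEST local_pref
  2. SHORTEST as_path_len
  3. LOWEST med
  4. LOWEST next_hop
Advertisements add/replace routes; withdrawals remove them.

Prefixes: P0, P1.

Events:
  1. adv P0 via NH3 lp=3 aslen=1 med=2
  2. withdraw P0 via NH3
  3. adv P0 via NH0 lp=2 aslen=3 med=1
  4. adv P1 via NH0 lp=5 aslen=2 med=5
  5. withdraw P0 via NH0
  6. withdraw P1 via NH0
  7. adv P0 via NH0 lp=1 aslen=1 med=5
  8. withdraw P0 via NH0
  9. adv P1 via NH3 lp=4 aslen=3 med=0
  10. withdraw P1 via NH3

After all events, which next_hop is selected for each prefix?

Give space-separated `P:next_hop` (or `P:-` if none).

Op 1: best P0=NH3 P1=-
Op 2: best P0=- P1=-
Op 3: best P0=NH0 P1=-
Op 4: best P0=NH0 P1=NH0
Op 5: best P0=- P1=NH0
Op 6: best P0=- P1=-
Op 7: best P0=NH0 P1=-
Op 8: best P0=- P1=-
Op 9: best P0=- P1=NH3
Op 10: best P0=- P1=-

Answer: P0:- P1:-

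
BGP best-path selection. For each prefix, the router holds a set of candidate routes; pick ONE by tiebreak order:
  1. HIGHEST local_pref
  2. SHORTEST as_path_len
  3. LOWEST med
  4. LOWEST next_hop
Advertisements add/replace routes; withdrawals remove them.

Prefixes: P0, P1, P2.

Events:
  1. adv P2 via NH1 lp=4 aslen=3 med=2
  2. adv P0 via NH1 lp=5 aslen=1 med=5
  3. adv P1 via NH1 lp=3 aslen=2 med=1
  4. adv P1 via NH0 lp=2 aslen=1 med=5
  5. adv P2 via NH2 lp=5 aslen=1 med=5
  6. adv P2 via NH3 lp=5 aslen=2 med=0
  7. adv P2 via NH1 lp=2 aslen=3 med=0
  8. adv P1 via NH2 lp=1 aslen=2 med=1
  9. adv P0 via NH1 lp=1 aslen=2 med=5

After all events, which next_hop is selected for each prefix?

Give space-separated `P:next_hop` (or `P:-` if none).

Answer: P0:NH1 P1:NH1 P2:NH2

Derivation:
Op 1: best P0=- P1=- P2=NH1
Op 2: best P0=NH1 P1=- P2=NH1
Op 3: best P0=NH1 P1=NH1 P2=NH1
Op 4: best P0=NH1 P1=NH1 P2=NH1
Op 5: best P0=NH1 P1=NH1 P2=NH2
Op 6: best P0=NH1 P1=NH1 P2=NH2
Op 7: best P0=NH1 P1=NH1 P2=NH2
Op 8: best P0=NH1 P1=NH1 P2=NH2
Op 9: best P0=NH1 P1=NH1 P2=NH2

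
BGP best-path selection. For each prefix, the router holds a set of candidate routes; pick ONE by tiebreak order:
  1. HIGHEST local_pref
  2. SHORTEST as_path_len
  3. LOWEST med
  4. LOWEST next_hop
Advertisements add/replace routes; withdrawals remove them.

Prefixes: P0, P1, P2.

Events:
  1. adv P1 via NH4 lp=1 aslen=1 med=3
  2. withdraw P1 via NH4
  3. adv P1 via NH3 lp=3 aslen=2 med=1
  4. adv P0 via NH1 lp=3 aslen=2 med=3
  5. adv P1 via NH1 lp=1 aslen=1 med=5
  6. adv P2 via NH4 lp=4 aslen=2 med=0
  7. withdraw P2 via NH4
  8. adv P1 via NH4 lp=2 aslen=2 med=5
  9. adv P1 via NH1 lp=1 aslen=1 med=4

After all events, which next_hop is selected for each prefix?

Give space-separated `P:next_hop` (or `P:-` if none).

Answer: P0:NH1 P1:NH3 P2:-

Derivation:
Op 1: best P0=- P1=NH4 P2=-
Op 2: best P0=- P1=- P2=-
Op 3: best P0=- P1=NH3 P2=-
Op 4: best P0=NH1 P1=NH3 P2=-
Op 5: best P0=NH1 P1=NH3 P2=-
Op 6: best P0=NH1 P1=NH3 P2=NH4
Op 7: best P0=NH1 P1=NH3 P2=-
Op 8: best P0=NH1 P1=NH3 P2=-
Op 9: best P0=NH1 P1=NH3 P2=-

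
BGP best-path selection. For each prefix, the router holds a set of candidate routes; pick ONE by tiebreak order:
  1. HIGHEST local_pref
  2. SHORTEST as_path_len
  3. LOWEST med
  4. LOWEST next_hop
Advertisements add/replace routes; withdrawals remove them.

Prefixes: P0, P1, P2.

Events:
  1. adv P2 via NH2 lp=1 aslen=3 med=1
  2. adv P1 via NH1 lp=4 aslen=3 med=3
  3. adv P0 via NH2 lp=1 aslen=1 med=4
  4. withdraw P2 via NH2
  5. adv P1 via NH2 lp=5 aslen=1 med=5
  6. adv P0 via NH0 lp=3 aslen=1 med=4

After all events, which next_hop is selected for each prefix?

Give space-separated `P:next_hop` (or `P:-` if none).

Op 1: best P0=- P1=- P2=NH2
Op 2: best P0=- P1=NH1 P2=NH2
Op 3: best P0=NH2 P1=NH1 P2=NH2
Op 4: best P0=NH2 P1=NH1 P2=-
Op 5: best P0=NH2 P1=NH2 P2=-
Op 6: best P0=NH0 P1=NH2 P2=-

Answer: P0:NH0 P1:NH2 P2:-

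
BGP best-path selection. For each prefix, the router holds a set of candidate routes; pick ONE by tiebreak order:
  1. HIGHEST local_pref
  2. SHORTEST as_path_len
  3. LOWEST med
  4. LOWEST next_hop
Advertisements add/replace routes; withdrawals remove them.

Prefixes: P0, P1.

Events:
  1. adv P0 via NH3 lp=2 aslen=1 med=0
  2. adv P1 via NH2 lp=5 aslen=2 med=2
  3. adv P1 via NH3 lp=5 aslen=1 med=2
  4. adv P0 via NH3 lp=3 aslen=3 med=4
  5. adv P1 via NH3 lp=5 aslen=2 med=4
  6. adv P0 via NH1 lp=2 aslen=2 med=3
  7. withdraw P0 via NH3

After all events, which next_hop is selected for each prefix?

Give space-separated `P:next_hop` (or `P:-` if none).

Answer: P0:NH1 P1:NH2

Derivation:
Op 1: best P0=NH3 P1=-
Op 2: best P0=NH3 P1=NH2
Op 3: best P0=NH3 P1=NH3
Op 4: best P0=NH3 P1=NH3
Op 5: best P0=NH3 P1=NH2
Op 6: best P0=NH3 P1=NH2
Op 7: best P0=NH1 P1=NH2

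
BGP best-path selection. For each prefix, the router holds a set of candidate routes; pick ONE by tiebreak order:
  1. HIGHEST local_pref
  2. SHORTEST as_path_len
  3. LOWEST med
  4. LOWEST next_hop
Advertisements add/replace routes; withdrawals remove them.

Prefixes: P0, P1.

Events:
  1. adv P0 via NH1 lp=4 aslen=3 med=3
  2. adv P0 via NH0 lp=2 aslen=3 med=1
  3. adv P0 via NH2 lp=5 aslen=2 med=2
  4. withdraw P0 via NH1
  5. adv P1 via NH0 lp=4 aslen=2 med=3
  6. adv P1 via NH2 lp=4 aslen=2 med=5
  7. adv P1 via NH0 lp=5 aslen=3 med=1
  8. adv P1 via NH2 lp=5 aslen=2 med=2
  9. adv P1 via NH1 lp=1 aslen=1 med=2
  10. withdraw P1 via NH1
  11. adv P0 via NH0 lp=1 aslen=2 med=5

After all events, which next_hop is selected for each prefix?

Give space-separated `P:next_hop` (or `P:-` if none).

Answer: P0:NH2 P1:NH2

Derivation:
Op 1: best P0=NH1 P1=-
Op 2: best P0=NH1 P1=-
Op 3: best P0=NH2 P1=-
Op 4: best P0=NH2 P1=-
Op 5: best P0=NH2 P1=NH0
Op 6: best P0=NH2 P1=NH0
Op 7: best P0=NH2 P1=NH0
Op 8: best P0=NH2 P1=NH2
Op 9: best P0=NH2 P1=NH2
Op 10: best P0=NH2 P1=NH2
Op 11: best P0=NH2 P1=NH2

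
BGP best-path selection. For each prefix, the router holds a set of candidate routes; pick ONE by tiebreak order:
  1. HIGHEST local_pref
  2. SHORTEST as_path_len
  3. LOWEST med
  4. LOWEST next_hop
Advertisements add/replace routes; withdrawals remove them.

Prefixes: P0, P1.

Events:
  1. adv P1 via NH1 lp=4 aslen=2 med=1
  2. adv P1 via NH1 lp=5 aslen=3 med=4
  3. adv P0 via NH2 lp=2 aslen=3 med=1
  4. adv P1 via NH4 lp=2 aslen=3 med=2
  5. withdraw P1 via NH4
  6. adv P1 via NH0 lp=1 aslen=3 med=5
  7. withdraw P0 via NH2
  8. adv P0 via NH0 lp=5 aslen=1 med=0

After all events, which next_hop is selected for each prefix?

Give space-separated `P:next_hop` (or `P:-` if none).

Op 1: best P0=- P1=NH1
Op 2: best P0=- P1=NH1
Op 3: best P0=NH2 P1=NH1
Op 4: best P0=NH2 P1=NH1
Op 5: best P0=NH2 P1=NH1
Op 6: best P0=NH2 P1=NH1
Op 7: best P0=- P1=NH1
Op 8: best P0=NH0 P1=NH1

Answer: P0:NH0 P1:NH1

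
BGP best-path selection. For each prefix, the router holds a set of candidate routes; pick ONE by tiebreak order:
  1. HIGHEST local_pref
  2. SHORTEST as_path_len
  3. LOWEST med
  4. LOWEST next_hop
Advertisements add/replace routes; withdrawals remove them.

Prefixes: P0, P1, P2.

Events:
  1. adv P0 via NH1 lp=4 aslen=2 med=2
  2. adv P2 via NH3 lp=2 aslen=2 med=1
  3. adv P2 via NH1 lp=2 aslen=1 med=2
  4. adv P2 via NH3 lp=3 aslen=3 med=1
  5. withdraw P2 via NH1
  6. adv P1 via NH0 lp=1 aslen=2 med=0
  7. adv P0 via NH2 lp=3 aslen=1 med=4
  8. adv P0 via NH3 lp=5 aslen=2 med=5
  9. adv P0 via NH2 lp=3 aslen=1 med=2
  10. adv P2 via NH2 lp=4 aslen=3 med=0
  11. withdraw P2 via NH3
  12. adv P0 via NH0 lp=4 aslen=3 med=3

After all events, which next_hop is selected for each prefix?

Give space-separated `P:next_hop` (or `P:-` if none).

Answer: P0:NH3 P1:NH0 P2:NH2

Derivation:
Op 1: best P0=NH1 P1=- P2=-
Op 2: best P0=NH1 P1=- P2=NH3
Op 3: best P0=NH1 P1=- P2=NH1
Op 4: best P0=NH1 P1=- P2=NH3
Op 5: best P0=NH1 P1=- P2=NH3
Op 6: best P0=NH1 P1=NH0 P2=NH3
Op 7: best P0=NH1 P1=NH0 P2=NH3
Op 8: best P0=NH3 P1=NH0 P2=NH3
Op 9: best P0=NH3 P1=NH0 P2=NH3
Op 10: best P0=NH3 P1=NH0 P2=NH2
Op 11: best P0=NH3 P1=NH0 P2=NH2
Op 12: best P0=NH3 P1=NH0 P2=NH2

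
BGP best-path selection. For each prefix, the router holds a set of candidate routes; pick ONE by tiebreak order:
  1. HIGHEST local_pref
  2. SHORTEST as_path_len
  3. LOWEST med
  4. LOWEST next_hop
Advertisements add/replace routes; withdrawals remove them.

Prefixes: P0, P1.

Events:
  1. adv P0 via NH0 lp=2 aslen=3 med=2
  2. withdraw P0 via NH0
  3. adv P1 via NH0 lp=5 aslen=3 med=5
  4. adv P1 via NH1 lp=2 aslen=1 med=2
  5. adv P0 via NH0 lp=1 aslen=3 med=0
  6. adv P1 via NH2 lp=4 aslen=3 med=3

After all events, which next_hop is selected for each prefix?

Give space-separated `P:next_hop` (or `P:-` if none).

Op 1: best P0=NH0 P1=-
Op 2: best P0=- P1=-
Op 3: best P0=- P1=NH0
Op 4: best P0=- P1=NH0
Op 5: best P0=NH0 P1=NH0
Op 6: best P0=NH0 P1=NH0

Answer: P0:NH0 P1:NH0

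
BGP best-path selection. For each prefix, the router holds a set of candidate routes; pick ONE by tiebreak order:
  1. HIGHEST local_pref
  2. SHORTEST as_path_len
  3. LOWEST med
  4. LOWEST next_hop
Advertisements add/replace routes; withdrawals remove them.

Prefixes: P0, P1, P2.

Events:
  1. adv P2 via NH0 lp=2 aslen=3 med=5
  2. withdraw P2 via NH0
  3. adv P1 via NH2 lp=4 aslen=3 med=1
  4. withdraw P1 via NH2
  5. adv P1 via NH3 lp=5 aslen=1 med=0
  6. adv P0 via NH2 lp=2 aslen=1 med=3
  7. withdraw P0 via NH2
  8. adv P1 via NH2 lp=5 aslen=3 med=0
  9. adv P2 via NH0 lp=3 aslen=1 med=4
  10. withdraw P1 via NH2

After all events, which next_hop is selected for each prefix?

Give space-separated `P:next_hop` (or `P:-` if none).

Answer: P0:- P1:NH3 P2:NH0

Derivation:
Op 1: best P0=- P1=- P2=NH0
Op 2: best P0=- P1=- P2=-
Op 3: best P0=- P1=NH2 P2=-
Op 4: best P0=- P1=- P2=-
Op 5: best P0=- P1=NH3 P2=-
Op 6: best P0=NH2 P1=NH3 P2=-
Op 7: best P0=- P1=NH3 P2=-
Op 8: best P0=- P1=NH3 P2=-
Op 9: best P0=- P1=NH3 P2=NH0
Op 10: best P0=- P1=NH3 P2=NH0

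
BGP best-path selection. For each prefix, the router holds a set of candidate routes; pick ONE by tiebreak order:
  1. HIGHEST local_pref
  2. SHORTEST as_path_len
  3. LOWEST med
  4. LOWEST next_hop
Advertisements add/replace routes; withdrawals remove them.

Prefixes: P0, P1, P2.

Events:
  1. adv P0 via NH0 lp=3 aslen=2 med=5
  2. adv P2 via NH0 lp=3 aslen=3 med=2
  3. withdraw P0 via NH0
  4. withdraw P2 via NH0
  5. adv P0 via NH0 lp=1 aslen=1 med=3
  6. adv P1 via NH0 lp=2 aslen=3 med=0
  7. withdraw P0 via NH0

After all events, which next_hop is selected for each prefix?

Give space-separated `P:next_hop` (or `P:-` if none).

Answer: P0:- P1:NH0 P2:-

Derivation:
Op 1: best P0=NH0 P1=- P2=-
Op 2: best P0=NH0 P1=- P2=NH0
Op 3: best P0=- P1=- P2=NH0
Op 4: best P0=- P1=- P2=-
Op 5: best P0=NH0 P1=- P2=-
Op 6: best P0=NH0 P1=NH0 P2=-
Op 7: best P0=- P1=NH0 P2=-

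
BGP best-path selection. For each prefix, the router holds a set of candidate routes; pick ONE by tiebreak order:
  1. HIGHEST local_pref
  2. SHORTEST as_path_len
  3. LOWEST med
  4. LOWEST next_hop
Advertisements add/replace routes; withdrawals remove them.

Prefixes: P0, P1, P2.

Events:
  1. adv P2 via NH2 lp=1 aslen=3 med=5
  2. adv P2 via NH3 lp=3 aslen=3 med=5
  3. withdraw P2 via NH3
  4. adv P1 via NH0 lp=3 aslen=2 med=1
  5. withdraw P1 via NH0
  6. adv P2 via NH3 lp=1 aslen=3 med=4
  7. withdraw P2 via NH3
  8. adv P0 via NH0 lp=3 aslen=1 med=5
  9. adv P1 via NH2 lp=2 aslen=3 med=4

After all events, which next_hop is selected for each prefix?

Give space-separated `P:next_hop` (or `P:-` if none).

Op 1: best P0=- P1=- P2=NH2
Op 2: best P0=- P1=- P2=NH3
Op 3: best P0=- P1=- P2=NH2
Op 4: best P0=- P1=NH0 P2=NH2
Op 5: best P0=- P1=- P2=NH2
Op 6: best P0=- P1=- P2=NH3
Op 7: best P0=- P1=- P2=NH2
Op 8: best P0=NH0 P1=- P2=NH2
Op 9: best P0=NH0 P1=NH2 P2=NH2

Answer: P0:NH0 P1:NH2 P2:NH2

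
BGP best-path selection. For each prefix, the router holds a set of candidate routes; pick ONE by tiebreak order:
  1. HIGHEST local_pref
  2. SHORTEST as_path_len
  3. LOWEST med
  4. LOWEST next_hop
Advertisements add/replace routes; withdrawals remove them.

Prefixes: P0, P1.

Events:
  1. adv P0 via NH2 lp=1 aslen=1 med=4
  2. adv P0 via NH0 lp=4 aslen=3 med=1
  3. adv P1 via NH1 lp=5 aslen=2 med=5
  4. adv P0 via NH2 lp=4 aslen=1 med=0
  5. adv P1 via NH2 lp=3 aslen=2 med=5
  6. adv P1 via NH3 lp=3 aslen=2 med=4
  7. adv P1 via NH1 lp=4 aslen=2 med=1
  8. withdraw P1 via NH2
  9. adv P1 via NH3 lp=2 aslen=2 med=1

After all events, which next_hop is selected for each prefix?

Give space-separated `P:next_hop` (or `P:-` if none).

Op 1: best P0=NH2 P1=-
Op 2: best P0=NH0 P1=-
Op 3: best P0=NH0 P1=NH1
Op 4: best P0=NH2 P1=NH1
Op 5: best P0=NH2 P1=NH1
Op 6: best P0=NH2 P1=NH1
Op 7: best P0=NH2 P1=NH1
Op 8: best P0=NH2 P1=NH1
Op 9: best P0=NH2 P1=NH1

Answer: P0:NH2 P1:NH1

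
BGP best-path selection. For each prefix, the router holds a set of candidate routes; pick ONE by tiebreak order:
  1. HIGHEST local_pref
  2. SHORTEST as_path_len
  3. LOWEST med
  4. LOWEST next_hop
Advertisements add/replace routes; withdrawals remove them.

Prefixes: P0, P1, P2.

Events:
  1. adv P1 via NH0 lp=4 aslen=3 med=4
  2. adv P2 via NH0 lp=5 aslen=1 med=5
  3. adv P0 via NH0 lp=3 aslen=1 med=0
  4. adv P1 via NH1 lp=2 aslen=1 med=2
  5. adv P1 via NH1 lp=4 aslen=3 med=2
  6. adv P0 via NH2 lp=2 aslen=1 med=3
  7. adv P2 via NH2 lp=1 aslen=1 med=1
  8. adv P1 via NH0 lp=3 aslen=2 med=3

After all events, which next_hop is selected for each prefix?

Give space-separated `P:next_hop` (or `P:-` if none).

Answer: P0:NH0 P1:NH1 P2:NH0

Derivation:
Op 1: best P0=- P1=NH0 P2=-
Op 2: best P0=- P1=NH0 P2=NH0
Op 3: best P0=NH0 P1=NH0 P2=NH0
Op 4: best P0=NH0 P1=NH0 P2=NH0
Op 5: best P0=NH0 P1=NH1 P2=NH0
Op 6: best P0=NH0 P1=NH1 P2=NH0
Op 7: best P0=NH0 P1=NH1 P2=NH0
Op 8: best P0=NH0 P1=NH1 P2=NH0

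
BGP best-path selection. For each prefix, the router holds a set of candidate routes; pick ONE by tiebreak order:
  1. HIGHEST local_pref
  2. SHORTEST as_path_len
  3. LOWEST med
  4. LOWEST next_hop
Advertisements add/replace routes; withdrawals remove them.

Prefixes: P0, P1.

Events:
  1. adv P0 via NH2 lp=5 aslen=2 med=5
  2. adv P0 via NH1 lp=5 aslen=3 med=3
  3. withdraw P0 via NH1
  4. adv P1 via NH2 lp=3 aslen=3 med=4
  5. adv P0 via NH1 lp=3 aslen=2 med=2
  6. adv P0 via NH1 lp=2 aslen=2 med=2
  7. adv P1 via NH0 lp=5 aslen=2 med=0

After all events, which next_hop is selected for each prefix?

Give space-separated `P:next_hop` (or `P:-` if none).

Op 1: best P0=NH2 P1=-
Op 2: best P0=NH2 P1=-
Op 3: best P0=NH2 P1=-
Op 4: best P0=NH2 P1=NH2
Op 5: best P0=NH2 P1=NH2
Op 6: best P0=NH2 P1=NH2
Op 7: best P0=NH2 P1=NH0

Answer: P0:NH2 P1:NH0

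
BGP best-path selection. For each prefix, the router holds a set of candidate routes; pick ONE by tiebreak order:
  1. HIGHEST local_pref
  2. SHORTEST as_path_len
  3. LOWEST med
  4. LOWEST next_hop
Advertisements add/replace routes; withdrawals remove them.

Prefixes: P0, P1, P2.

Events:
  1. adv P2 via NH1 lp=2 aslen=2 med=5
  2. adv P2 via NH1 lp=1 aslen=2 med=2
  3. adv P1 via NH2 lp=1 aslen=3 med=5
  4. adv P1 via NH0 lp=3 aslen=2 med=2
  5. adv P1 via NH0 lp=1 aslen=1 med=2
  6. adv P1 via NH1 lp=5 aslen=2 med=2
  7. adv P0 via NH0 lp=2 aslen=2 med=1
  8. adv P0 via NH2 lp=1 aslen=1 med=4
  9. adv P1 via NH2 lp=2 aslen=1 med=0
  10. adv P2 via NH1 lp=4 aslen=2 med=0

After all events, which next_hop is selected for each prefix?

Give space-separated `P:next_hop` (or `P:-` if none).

Op 1: best P0=- P1=- P2=NH1
Op 2: best P0=- P1=- P2=NH1
Op 3: best P0=- P1=NH2 P2=NH1
Op 4: best P0=- P1=NH0 P2=NH1
Op 5: best P0=- P1=NH0 P2=NH1
Op 6: best P0=- P1=NH1 P2=NH1
Op 7: best P0=NH0 P1=NH1 P2=NH1
Op 8: best P0=NH0 P1=NH1 P2=NH1
Op 9: best P0=NH0 P1=NH1 P2=NH1
Op 10: best P0=NH0 P1=NH1 P2=NH1

Answer: P0:NH0 P1:NH1 P2:NH1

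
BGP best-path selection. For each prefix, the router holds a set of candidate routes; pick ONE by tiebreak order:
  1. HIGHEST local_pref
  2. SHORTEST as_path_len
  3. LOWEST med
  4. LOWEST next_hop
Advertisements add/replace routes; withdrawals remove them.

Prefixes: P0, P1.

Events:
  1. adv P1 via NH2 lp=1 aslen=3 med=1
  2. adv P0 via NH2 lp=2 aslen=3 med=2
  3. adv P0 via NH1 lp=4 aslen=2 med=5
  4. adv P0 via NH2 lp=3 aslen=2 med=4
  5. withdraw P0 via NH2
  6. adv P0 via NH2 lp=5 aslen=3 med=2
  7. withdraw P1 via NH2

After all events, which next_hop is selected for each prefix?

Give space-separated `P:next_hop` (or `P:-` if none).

Answer: P0:NH2 P1:-

Derivation:
Op 1: best P0=- P1=NH2
Op 2: best P0=NH2 P1=NH2
Op 3: best P0=NH1 P1=NH2
Op 4: best P0=NH1 P1=NH2
Op 5: best P0=NH1 P1=NH2
Op 6: best P0=NH2 P1=NH2
Op 7: best P0=NH2 P1=-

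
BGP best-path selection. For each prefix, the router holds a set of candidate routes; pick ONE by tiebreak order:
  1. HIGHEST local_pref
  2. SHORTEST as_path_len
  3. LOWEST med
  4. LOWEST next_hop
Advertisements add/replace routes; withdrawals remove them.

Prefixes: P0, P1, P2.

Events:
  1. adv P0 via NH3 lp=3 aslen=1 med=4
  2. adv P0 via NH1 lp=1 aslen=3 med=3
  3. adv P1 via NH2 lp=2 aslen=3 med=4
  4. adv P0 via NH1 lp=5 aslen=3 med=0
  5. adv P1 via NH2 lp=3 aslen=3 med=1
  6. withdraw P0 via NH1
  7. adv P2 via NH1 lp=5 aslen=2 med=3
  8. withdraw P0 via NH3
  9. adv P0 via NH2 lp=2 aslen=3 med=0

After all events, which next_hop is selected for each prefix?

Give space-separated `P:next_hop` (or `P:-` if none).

Answer: P0:NH2 P1:NH2 P2:NH1

Derivation:
Op 1: best P0=NH3 P1=- P2=-
Op 2: best P0=NH3 P1=- P2=-
Op 3: best P0=NH3 P1=NH2 P2=-
Op 4: best P0=NH1 P1=NH2 P2=-
Op 5: best P0=NH1 P1=NH2 P2=-
Op 6: best P0=NH3 P1=NH2 P2=-
Op 7: best P0=NH3 P1=NH2 P2=NH1
Op 8: best P0=- P1=NH2 P2=NH1
Op 9: best P0=NH2 P1=NH2 P2=NH1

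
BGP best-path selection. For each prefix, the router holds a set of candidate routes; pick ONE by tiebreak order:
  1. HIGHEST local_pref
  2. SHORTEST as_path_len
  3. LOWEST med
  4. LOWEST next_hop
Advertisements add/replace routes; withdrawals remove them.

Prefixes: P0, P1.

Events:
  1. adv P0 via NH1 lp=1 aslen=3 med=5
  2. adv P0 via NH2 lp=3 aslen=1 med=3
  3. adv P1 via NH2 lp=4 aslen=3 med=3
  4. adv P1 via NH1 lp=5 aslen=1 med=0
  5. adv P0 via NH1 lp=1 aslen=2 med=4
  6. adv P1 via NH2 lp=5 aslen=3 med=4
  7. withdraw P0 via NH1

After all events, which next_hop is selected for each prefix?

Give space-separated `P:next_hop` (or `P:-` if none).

Op 1: best P0=NH1 P1=-
Op 2: best P0=NH2 P1=-
Op 3: best P0=NH2 P1=NH2
Op 4: best P0=NH2 P1=NH1
Op 5: best P0=NH2 P1=NH1
Op 6: best P0=NH2 P1=NH1
Op 7: best P0=NH2 P1=NH1

Answer: P0:NH2 P1:NH1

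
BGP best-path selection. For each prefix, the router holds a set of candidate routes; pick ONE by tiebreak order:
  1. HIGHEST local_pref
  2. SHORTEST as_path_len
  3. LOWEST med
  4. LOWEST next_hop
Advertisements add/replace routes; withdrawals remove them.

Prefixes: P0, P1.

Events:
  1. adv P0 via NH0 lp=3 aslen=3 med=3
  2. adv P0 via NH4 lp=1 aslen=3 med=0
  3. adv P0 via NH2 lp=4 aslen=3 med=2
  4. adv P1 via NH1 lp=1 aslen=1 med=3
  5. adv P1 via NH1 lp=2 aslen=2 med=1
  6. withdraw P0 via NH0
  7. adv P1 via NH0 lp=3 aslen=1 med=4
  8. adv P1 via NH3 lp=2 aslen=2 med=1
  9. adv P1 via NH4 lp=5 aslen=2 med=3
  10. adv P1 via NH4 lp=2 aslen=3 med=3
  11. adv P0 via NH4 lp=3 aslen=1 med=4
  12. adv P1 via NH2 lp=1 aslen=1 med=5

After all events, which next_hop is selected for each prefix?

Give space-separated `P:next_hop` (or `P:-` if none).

Answer: P0:NH2 P1:NH0

Derivation:
Op 1: best P0=NH0 P1=-
Op 2: best P0=NH0 P1=-
Op 3: best P0=NH2 P1=-
Op 4: best P0=NH2 P1=NH1
Op 5: best P0=NH2 P1=NH1
Op 6: best P0=NH2 P1=NH1
Op 7: best P0=NH2 P1=NH0
Op 8: best P0=NH2 P1=NH0
Op 9: best P0=NH2 P1=NH4
Op 10: best P0=NH2 P1=NH0
Op 11: best P0=NH2 P1=NH0
Op 12: best P0=NH2 P1=NH0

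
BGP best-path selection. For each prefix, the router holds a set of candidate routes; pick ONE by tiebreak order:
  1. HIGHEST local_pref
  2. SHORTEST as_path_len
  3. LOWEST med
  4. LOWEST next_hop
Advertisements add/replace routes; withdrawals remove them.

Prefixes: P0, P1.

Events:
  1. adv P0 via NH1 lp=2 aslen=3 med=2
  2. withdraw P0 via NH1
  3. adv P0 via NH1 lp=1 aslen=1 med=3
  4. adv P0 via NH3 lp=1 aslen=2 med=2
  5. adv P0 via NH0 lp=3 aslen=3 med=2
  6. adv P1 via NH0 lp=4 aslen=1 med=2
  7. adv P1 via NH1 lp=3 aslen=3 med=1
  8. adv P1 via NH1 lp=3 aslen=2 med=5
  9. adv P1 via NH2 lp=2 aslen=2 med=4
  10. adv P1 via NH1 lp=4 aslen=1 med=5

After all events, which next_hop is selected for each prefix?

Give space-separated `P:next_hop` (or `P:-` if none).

Op 1: best P0=NH1 P1=-
Op 2: best P0=- P1=-
Op 3: best P0=NH1 P1=-
Op 4: best P0=NH1 P1=-
Op 5: best P0=NH0 P1=-
Op 6: best P0=NH0 P1=NH0
Op 7: best P0=NH0 P1=NH0
Op 8: best P0=NH0 P1=NH0
Op 9: best P0=NH0 P1=NH0
Op 10: best P0=NH0 P1=NH0

Answer: P0:NH0 P1:NH0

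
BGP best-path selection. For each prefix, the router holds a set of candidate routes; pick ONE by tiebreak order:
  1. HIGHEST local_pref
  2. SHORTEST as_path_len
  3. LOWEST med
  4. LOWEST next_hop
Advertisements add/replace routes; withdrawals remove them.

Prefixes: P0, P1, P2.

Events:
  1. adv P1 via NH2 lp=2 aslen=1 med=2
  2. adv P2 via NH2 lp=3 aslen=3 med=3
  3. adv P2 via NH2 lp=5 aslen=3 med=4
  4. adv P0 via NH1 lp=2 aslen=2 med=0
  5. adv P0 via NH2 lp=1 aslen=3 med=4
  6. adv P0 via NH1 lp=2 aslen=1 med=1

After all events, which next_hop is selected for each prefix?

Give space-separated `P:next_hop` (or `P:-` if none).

Answer: P0:NH1 P1:NH2 P2:NH2

Derivation:
Op 1: best P0=- P1=NH2 P2=-
Op 2: best P0=- P1=NH2 P2=NH2
Op 3: best P0=- P1=NH2 P2=NH2
Op 4: best P0=NH1 P1=NH2 P2=NH2
Op 5: best P0=NH1 P1=NH2 P2=NH2
Op 6: best P0=NH1 P1=NH2 P2=NH2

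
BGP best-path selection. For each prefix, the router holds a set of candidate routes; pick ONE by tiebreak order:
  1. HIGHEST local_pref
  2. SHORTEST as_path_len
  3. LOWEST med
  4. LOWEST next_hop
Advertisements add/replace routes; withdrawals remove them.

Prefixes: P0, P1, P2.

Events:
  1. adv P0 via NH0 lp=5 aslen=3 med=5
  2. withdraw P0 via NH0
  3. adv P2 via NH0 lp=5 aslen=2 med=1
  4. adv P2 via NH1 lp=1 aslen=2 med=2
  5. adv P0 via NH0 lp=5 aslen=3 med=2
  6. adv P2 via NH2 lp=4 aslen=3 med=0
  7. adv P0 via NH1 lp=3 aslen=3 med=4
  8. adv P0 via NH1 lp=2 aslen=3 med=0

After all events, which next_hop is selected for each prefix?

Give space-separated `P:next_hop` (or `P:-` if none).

Op 1: best P0=NH0 P1=- P2=-
Op 2: best P0=- P1=- P2=-
Op 3: best P0=- P1=- P2=NH0
Op 4: best P0=- P1=- P2=NH0
Op 5: best P0=NH0 P1=- P2=NH0
Op 6: best P0=NH0 P1=- P2=NH0
Op 7: best P0=NH0 P1=- P2=NH0
Op 8: best P0=NH0 P1=- P2=NH0

Answer: P0:NH0 P1:- P2:NH0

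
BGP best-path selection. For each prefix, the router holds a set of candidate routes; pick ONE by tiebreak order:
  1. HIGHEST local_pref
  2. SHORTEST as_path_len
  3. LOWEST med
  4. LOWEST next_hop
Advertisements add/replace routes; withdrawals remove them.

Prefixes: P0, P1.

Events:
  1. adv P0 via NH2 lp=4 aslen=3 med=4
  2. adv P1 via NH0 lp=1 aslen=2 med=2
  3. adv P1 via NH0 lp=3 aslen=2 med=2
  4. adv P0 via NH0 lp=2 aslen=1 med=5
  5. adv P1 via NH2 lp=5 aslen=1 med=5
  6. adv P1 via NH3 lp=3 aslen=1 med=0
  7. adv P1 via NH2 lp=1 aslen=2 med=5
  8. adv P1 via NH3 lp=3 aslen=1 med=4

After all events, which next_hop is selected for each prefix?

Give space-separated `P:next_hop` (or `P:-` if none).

Answer: P0:NH2 P1:NH3

Derivation:
Op 1: best P0=NH2 P1=-
Op 2: best P0=NH2 P1=NH0
Op 3: best P0=NH2 P1=NH0
Op 4: best P0=NH2 P1=NH0
Op 5: best P0=NH2 P1=NH2
Op 6: best P0=NH2 P1=NH2
Op 7: best P0=NH2 P1=NH3
Op 8: best P0=NH2 P1=NH3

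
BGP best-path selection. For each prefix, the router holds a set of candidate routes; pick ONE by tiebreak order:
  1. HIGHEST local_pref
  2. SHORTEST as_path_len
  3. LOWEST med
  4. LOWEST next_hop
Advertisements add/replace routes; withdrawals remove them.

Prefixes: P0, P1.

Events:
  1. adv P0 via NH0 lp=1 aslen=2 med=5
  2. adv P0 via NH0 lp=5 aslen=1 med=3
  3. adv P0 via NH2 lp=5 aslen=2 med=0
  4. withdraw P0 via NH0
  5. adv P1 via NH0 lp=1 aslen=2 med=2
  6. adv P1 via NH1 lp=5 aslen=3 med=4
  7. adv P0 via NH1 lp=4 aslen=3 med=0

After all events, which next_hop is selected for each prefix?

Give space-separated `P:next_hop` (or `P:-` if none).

Op 1: best P0=NH0 P1=-
Op 2: best P0=NH0 P1=-
Op 3: best P0=NH0 P1=-
Op 4: best P0=NH2 P1=-
Op 5: best P0=NH2 P1=NH0
Op 6: best P0=NH2 P1=NH1
Op 7: best P0=NH2 P1=NH1

Answer: P0:NH2 P1:NH1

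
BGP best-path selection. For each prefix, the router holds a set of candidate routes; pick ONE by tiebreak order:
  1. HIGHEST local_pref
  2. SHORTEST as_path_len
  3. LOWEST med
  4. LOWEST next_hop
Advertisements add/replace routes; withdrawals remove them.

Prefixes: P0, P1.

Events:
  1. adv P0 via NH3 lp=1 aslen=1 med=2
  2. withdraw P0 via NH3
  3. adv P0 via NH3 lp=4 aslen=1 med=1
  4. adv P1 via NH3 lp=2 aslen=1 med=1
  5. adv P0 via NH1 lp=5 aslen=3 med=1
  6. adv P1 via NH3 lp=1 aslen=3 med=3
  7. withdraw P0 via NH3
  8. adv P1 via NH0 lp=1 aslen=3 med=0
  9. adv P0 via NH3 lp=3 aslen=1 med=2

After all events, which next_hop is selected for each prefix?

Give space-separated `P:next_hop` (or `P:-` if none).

Op 1: best P0=NH3 P1=-
Op 2: best P0=- P1=-
Op 3: best P0=NH3 P1=-
Op 4: best P0=NH3 P1=NH3
Op 5: best P0=NH1 P1=NH3
Op 6: best P0=NH1 P1=NH3
Op 7: best P0=NH1 P1=NH3
Op 8: best P0=NH1 P1=NH0
Op 9: best P0=NH1 P1=NH0

Answer: P0:NH1 P1:NH0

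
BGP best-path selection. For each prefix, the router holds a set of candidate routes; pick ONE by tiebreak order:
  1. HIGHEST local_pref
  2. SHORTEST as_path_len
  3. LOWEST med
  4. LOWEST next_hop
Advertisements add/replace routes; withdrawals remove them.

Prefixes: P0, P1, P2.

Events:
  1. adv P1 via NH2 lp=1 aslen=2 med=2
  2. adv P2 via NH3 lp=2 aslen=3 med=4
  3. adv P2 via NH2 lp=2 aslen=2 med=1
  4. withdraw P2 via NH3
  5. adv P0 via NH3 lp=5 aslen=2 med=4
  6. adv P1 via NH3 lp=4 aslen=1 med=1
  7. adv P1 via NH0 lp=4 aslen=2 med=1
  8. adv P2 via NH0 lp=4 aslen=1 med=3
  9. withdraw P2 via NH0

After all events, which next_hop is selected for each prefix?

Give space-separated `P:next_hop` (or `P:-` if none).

Answer: P0:NH3 P1:NH3 P2:NH2

Derivation:
Op 1: best P0=- P1=NH2 P2=-
Op 2: best P0=- P1=NH2 P2=NH3
Op 3: best P0=- P1=NH2 P2=NH2
Op 4: best P0=- P1=NH2 P2=NH2
Op 5: best P0=NH3 P1=NH2 P2=NH2
Op 6: best P0=NH3 P1=NH3 P2=NH2
Op 7: best P0=NH3 P1=NH3 P2=NH2
Op 8: best P0=NH3 P1=NH3 P2=NH0
Op 9: best P0=NH3 P1=NH3 P2=NH2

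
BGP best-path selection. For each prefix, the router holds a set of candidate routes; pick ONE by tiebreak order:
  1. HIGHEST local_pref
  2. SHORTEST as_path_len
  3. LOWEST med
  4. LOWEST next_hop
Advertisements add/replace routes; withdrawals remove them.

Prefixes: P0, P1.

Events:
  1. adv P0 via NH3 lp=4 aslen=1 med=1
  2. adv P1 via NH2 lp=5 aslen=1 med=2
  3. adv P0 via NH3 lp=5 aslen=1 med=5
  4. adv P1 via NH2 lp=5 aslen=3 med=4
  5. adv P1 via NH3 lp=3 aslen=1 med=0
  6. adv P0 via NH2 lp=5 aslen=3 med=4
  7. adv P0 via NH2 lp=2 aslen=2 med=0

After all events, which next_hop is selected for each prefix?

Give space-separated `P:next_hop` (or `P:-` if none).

Answer: P0:NH3 P1:NH2

Derivation:
Op 1: best P0=NH3 P1=-
Op 2: best P0=NH3 P1=NH2
Op 3: best P0=NH3 P1=NH2
Op 4: best P0=NH3 P1=NH2
Op 5: best P0=NH3 P1=NH2
Op 6: best P0=NH3 P1=NH2
Op 7: best P0=NH3 P1=NH2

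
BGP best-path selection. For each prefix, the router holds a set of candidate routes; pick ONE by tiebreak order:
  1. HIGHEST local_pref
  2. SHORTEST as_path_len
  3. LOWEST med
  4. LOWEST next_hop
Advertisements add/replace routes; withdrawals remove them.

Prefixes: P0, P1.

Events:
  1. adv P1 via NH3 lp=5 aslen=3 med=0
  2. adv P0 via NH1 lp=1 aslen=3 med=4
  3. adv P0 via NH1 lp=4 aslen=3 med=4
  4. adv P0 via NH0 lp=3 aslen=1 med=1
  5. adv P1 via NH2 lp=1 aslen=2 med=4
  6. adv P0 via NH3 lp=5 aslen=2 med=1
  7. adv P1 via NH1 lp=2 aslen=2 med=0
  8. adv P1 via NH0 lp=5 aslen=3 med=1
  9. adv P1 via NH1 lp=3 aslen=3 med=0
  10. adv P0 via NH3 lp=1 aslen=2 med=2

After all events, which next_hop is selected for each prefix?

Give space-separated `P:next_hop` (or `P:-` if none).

Op 1: best P0=- P1=NH3
Op 2: best P0=NH1 P1=NH3
Op 3: best P0=NH1 P1=NH3
Op 4: best P0=NH1 P1=NH3
Op 5: best P0=NH1 P1=NH3
Op 6: best P0=NH3 P1=NH3
Op 7: best P0=NH3 P1=NH3
Op 8: best P0=NH3 P1=NH3
Op 9: best P0=NH3 P1=NH3
Op 10: best P0=NH1 P1=NH3

Answer: P0:NH1 P1:NH3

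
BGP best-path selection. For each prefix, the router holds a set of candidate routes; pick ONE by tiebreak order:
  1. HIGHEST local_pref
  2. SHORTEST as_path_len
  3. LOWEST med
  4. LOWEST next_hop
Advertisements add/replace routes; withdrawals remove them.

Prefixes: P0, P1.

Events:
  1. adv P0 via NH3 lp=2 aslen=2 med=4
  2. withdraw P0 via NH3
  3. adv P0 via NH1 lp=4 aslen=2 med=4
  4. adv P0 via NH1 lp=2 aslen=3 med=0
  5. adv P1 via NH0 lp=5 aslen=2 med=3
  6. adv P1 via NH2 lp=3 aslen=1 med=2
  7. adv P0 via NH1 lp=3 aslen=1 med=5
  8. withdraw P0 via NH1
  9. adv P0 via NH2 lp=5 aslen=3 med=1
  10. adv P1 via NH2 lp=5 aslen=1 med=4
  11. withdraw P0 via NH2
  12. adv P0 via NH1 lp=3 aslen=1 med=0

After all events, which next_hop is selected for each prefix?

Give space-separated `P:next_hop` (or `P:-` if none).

Op 1: best P0=NH3 P1=-
Op 2: best P0=- P1=-
Op 3: best P0=NH1 P1=-
Op 4: best P0=NH1 P1=-
Op 5: best P0=NH1 P1=NH0
Op 6: best P0=NH1 P1=NH0
Op 7: best P0=NH1 P1=NH0
Op 8: best P0=- P1=NH0
Op 9: best P0=NH2 P1=NH0
Op 10: best P0=NH2 P1=NH2
Op 11: best P0=- P1=NH2
Op 12: best P0=NH1 P1=NH2

Answer: P0:NH1 P1:NH2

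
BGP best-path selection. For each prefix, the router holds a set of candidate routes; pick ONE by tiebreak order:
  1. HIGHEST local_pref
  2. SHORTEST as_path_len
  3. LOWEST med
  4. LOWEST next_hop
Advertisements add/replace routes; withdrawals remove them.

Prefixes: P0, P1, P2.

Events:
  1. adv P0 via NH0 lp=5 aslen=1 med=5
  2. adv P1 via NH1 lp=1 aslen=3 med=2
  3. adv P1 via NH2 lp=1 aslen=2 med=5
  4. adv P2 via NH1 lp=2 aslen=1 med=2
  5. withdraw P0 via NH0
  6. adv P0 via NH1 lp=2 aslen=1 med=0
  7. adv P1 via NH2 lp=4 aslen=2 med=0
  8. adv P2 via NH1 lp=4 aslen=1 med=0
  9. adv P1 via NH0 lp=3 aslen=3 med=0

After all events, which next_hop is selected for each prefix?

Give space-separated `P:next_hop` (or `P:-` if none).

Answer: P0:NH1 P1:NH2 P2:NH1

Derivation:
Op 1: best P0=NH0 P1=- P2=-
Op 2: best P0=NH0 P1=NH1 P2=-
Op 3: best P0=NH0 P1=NH2 P2=-
Op 4: best P0=NH0 P1=NH2 P2=NH1
Op 5: best P0=- P1=NH2 P2=NH1
Op 6: best P0=NH1 P1=NH2 P2=NH1
Op 7: best P0=NH1 P1=NH2 P2=NH1
Op 8: best P0=NH1 P1=NH2 P2=NH1
Op 9: best P0=NH1 P1=NH2 P2=NH1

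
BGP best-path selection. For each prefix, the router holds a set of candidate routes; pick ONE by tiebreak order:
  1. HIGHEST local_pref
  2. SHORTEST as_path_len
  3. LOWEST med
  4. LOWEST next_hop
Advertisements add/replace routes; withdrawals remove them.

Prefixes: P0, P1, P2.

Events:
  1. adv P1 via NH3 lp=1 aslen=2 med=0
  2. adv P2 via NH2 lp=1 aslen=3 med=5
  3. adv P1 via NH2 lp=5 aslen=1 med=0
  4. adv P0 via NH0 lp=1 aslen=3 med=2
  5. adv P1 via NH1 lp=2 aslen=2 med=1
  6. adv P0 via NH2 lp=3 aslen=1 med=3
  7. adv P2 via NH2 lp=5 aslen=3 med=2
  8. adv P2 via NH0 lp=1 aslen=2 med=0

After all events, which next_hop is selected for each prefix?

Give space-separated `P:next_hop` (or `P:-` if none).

Answer: P0:NH2 P1:NH2 P2:NH2

Derivation:
Op 1: best P0=- P1=NH3 P2=-
Op 2: best P0=- P1=NH3 P2=NH2
Op 3: best P0=- P1=NH2 P2=NH2
Op 4: best P0=NH0 P1=NH2 P2=NH2
Op 5: best P0=NH0 P1=NH2 P2=NH2
Op 6: best P0=NH2 P1=NH2 P2=NH2
Op 7: best P0=NH2 P1=NH2 P2=NH2
Op 8: best P0=NH2 P1=NH2 P2=NH2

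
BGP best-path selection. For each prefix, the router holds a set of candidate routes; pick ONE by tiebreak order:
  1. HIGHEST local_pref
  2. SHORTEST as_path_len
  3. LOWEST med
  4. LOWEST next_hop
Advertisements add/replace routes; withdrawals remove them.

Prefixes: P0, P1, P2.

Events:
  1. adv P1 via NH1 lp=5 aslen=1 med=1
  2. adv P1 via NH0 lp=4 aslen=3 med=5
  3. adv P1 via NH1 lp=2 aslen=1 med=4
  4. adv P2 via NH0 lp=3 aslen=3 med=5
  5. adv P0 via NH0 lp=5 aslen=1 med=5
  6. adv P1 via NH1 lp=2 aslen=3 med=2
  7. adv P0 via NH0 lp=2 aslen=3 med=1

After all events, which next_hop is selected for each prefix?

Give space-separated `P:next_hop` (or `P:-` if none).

Op 1: best P0=- P1=NH1 P2=-
Op 2: best P0=- P1=NH1 P2=-
Op 3: best P0=- P1=NH0 P2=-
Op 4: best P0=- P1=NH0 P2=NH0
Op 5: best P0=NH0 P1=NH0 P2=NH0
Op 6: best P0=NH0 P1=NH0 P2=NH0
Op 7: best P0=NH0 P1=NH0 P2=NH0

Answer: P0:NH0 P1:NH0 P2:NH0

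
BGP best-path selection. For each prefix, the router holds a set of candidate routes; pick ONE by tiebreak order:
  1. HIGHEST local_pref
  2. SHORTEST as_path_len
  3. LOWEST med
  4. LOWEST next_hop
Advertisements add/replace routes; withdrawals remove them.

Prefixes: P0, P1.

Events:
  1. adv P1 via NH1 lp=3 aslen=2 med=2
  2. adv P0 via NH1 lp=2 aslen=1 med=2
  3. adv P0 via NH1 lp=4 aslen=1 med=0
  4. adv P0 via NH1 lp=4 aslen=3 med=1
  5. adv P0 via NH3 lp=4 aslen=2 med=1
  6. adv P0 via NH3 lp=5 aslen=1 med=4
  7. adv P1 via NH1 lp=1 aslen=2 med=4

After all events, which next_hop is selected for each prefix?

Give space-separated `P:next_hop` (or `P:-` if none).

Op 1: best P0=- P1=NH1
Op 2: best P0=NH1 P1=NH1
Op 3: best P0=NH1 P1=NH1
Op 4: best P0=NH1 P1=NH1
Op 5: best P0=NH3 P1=NH1
Op 6: best P0=NH3 P1=NH1
Op 7: best P0=NH3 P1=NH1

Answer: P0:NH3 P1:NH1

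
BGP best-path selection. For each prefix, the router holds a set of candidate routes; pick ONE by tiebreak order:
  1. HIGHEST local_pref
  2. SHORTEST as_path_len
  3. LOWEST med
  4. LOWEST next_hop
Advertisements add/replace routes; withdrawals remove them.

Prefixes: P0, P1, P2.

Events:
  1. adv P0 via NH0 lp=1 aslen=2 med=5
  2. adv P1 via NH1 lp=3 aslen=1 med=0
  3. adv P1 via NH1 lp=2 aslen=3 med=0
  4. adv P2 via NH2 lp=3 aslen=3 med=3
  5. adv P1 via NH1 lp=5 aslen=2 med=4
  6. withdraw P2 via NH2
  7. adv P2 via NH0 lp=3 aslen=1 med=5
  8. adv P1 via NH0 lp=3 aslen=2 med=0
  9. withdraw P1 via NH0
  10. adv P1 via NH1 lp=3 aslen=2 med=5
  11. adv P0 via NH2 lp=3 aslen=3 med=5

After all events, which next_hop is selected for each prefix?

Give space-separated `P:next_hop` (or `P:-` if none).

Op 1: best P0=NH0 P1=- P2=-
Op 2: best P0=NH0 P1=NH1 P2=-
Op 3: best P0=NH0 P1=NH1 P2=-
Op 4: best P0=NH0 P1=NH1 P2=NH2
Op 5: best P0=NH0 P1=NH1 P2=NH2
Op 6: best P0=NH0 P1=NH1 P2=-
Op 7: best P0=NH0 P1=NH1 P2=NH0
Op 8: best P0=NH0 P1=NH1 P2=NH0
Op 9: best P0=NH0 P1=NH1 P2=NH0
Op 10: best P0=NH0 P1=NH1 P2=NH0
Op 11: best P0=NH2 P1=NH1 P2=NH0

Answer: P0:NH2 P1:NH1 P2:NH0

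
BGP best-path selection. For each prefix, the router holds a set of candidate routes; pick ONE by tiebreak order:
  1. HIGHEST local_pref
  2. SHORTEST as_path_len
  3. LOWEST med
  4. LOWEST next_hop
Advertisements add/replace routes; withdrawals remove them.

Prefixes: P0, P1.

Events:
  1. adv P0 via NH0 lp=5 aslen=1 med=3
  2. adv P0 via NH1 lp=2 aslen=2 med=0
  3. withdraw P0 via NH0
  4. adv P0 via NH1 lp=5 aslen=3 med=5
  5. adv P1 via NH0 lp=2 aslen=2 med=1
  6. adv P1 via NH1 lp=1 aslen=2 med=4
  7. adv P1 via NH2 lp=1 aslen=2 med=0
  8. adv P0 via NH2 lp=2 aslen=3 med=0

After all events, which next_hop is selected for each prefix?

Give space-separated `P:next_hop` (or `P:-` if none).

Answer: P0:NH1 P1:NH0

Derivation:
Op 1: best P0=NH0 P1=-
Op 2: best P0=NH0 P1=-
Op 3: best P0=NH1 P1=-
Op 4: best P0=NH1 P1=-
Op 5: best P0=NH1 P1=NH0
Op 6: best P0=NH1 P1=NH0
Op 7: best P0=NH1 P1=NH0
Op 8: best P0=NH1 P1=NH0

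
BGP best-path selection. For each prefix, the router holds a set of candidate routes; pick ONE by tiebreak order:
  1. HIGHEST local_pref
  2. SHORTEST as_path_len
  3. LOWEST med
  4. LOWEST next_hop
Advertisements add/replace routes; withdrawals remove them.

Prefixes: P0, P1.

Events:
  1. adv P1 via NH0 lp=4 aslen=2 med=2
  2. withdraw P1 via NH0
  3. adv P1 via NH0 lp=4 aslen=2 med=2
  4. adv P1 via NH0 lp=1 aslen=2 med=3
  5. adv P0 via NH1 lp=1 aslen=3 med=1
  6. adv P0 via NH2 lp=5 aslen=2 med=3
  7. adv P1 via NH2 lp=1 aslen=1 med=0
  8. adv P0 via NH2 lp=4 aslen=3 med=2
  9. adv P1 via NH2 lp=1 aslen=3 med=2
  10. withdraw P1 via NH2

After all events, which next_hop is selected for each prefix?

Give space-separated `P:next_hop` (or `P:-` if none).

Op 1: best P0=- P1=NH0
Op 2: best P0=- P1=-
Op 3: best P0=- P1=NH0
Op 4: best P0=- P1=NH0
Op 5: best P0=NH1 P1=NH0
Op 6: best P0=NH2 P1=NH0
Op 7: best P0=NH2 P1=NH2
Op 8: best P0=NH2 P1=NH2
Op 9: best P0=NH2 P1=NH0
Op 10: best P0=NH2 P1=NH0

Answer: P0:NH2 P1:NH0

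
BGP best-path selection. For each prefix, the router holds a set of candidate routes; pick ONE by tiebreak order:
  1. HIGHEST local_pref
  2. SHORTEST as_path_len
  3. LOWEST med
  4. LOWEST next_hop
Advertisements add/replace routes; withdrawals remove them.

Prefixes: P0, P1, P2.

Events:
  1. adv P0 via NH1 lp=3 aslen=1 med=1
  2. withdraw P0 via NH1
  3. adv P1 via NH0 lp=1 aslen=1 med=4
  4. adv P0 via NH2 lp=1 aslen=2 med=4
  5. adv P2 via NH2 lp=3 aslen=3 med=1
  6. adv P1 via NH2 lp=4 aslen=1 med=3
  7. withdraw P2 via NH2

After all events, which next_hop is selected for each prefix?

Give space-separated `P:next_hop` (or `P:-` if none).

Op 1: best P0=NH1 P1=- P2=-
Op 2: best P0=- P1=- P2=-
Op 3: best P0=- P1=NH0 P2=-
Op 4: best P0=NH2 P1=NH0 P2=-
Op 5: best P0=NH2 P1=NH0 P2=NH2
Op 6: best P0=NH2 P1=NH2 P2=NH2
Op 7: best P0=NH2 P1=NH2 P2=-

Answer: P0:NH2 P1:NH2 P2:-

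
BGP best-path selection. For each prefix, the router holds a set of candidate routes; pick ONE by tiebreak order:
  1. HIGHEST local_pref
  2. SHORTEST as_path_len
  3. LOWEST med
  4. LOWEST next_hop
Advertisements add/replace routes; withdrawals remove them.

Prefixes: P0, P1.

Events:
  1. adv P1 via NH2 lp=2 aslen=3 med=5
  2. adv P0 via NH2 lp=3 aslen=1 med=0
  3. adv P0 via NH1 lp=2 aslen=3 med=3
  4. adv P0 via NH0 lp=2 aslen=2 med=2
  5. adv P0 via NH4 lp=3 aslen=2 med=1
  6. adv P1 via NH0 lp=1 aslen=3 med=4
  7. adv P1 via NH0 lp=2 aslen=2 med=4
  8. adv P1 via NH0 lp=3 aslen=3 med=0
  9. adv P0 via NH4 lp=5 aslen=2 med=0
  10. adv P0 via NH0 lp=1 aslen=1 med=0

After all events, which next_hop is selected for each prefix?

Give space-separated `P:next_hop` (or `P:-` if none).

Op 1: best P0=- P1=NH2
Op 2: best P0=NH2 P1=NH2
Op 3: best P0=NH2 P1=NH2
Op 4: best P0=NH2 P1=NH2
Op 5: best P0=NH2 P1=NH2
Op 6: best P0=NH2 P1=NH2
Op 7: best P0=NH2 P1=NH0
Op 8: best P0=NH2 P1=NH0
Op 9: best P0=NH4 P1=NH0
Op 10: best P0=NH4 P1=NH0

Answer: P0:NH4 P1:NH0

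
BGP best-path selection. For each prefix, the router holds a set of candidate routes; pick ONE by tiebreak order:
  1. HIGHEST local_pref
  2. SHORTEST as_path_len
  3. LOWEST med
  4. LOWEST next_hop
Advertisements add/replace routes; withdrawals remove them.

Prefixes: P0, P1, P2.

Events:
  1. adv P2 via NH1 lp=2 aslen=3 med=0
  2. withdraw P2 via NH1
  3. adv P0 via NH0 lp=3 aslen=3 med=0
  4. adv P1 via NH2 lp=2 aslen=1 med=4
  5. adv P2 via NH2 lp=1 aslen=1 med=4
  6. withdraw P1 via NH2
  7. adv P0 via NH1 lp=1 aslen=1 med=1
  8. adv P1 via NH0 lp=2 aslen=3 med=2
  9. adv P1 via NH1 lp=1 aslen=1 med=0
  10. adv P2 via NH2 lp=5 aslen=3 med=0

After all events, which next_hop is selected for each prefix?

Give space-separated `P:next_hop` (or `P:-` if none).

Op 1: best P0=- P1=- P2=NH1
Op 2: best P0=- P1=- P2=-
Op 3: best P0=NH0 P1=- P2=-
Op 4: best P0=NH0 P1=NH2 P2=-
Op 5: best P0=NH0 P1=NH2 P2=NH2
Op 6: best P0=NH0 P1=- P2=NH2
Op 7: best P0=NH0 P1=- P2=NH2
Op 8: best P0=NH0 P1=NH0 P2=NH2
Op 9: best P0=NH0 P1=NH0 P2=NH2
Op 10: best P0=NH0 P1=NH0 P2=NH2

Answer: P0:NH0 P1:NH0 P2:NH2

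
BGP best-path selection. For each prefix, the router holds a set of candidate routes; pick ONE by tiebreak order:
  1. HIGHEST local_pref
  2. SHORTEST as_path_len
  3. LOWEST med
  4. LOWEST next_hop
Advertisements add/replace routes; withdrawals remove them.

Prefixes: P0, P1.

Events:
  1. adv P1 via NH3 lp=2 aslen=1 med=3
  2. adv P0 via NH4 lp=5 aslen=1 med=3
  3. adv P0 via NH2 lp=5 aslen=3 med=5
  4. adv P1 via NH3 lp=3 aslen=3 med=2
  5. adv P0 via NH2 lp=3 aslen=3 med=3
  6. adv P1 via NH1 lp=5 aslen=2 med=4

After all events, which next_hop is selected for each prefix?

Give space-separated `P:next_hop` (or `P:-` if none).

Answer: P0:NH4 P1:NH1

Derivation:
Op 1: best P0=- P1=NH3
Op 2: best P0=NH4 P1=NH3
Op 3: best P0=NH4 P1=NH3
Op 4: best P0=NH4 P1=NH3
Op 5: best P0=NH4 P1=NH3
Op 6: best P0=NH4 P1=NH1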